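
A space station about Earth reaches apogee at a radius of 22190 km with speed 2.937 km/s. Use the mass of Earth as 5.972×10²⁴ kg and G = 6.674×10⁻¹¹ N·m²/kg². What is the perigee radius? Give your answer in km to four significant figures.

μ = GM = 6.674×10⁻¹¹ × 5.972×10²⁴ = 3.986×10¹⁴ m³/s².
r_a = 2.219×10⁷ m.
Specific energy ε = v²/2 − μ/r = -1.365×10⁷ J/kg, so a = −μ/(2ε) = 1.460×10⁷ m.
The apsides satisfy r_p + r_a = 2a, so the perigee radius is 2a − r_a = 7.012×10⁶ m = 7012.0 km.

perigee radius ≈ 7012 km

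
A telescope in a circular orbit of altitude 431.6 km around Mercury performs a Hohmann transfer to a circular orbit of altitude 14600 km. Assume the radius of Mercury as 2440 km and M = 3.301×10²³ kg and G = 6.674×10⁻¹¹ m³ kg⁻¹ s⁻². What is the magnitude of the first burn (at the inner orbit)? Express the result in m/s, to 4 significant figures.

μ = GM = 6.674×10⁻¹¹ × 3.301×10²³ = 2.203×10¹³ m³/s².
r₁ = 2440 + 431.6 = 2871.6 km = 2.8716×10⁶ m.
r₂ = 2440 + 14600 = 17040 km = 1.7040×10⁷ m.
Transfer ellipse a_t = (r₁ + r₂)/2 = 9.956×10⁶ m.
At r₁: circular v_c1 = √(μ/r₁) = 2770 m/s; transfer-periherm v_p = √[μ(2/r₁ − 1/a_t)] = 3624 m/s.
Δv₁ = v_p − v_c1 = 853.9 m/s.

Δv ≈ 853.9 m/s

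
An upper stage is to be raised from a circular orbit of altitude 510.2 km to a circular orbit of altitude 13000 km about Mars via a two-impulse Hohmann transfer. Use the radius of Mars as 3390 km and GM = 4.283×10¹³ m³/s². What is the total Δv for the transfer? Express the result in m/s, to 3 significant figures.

r₁ = 3390 + 510.2 = 3900.2 km = 3.9002×10⁶ m.
r₂ = 3390 + 13000 = 16390 km = 1.6390×10⁷ m.
Transfer ellipse a_t = (r₁ + r₂)/2 = 1.015×10⁷ m.
At r₁: circular v_c1 = √(μ/r₁) = 3314 m/s; transfer-periapsis v_p = √[μ(2/r₁ − 1/a_t)] = 4212 m/s.
Δv₁ = v_p − v_c1 = 898.2 m/s.
At r₂: circular v_c2 = √(μ/r₂) = 1617 m/s; transfer-apoapsis v_a = √[μ(2/r₂ − 1/a_t)] = 1002 m/s.
Δv₂ = v_c2 − v_a = 614.2 m/s.
Total Δv = Δv₁ + Δv₂ = 1512 m/s.

Δv_total ≈ 1510 m/s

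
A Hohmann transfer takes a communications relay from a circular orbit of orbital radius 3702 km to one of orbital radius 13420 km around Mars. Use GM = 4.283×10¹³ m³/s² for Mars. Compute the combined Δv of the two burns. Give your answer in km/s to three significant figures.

Δv_total ≈ 1.47 km/s

r₁ = 3702 km = 3.702×10⁶ m.
r₂ = 13420 km = 1.342×10⁷ m.
Transfer ellipse a_t = (r₁ + r₂)/2 = 8.561×10⁶ m.
At r₁: circular v_c1 = √(μ/r₁) = 3401 m/s; transfer-periapsis v_p = √[μ(2/r₁ − 1/a_t)] = 4259 m/s.
Δv₁ = v_p − v_c1 = 857.2 m/s.
At r₂: circular v_c2 = √(μ/r₂) = 1786 m/s; transfer-apoapsis v_a = √[μ(2/r₂ − 1/a_t)] = 1175 m/s.
Δv₂ = v_c2 − v_a = 611.7 m/s.
Total Δv = Δv₁ + Δv₂ = 1469 m/s = 1.469 km/s.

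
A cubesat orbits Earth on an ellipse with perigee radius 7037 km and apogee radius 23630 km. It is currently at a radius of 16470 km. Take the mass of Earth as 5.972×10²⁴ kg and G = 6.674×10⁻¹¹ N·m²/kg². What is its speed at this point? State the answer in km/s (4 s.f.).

μ = GM = 6.674×10⁻¹¹ × 5.972×10²⁴ = 3.986×10¹⁴ m³/s².
Semi-major axis a = (r_p + r_a)/2 = 15334 km = 1.533×10⁷ m.
Vis-viva: v² = μ(2/r − 1/a) = 3.986×10¹⁴ × (1.214×10⁻⁷ − 6.522×10⁻⁸) = 2.241×10⁷ m²/s².
v = 4734 m/s = 4.734 km/s.

v ≈ 4.734 km/s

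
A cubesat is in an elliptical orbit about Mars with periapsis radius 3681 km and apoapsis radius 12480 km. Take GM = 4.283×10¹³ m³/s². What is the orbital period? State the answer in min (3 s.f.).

T ≈ 368 min

Semi-major axis a = (r_p + r_a)/2 = (3681.0 + 12480)/2 = 8080.5 km = 8.080×10⁶ m.
By Kepler's third law T = 2π√(a³/μ) = 2π × 3.510×10³ = 2.205×10⁴ s.
= 367.5 min.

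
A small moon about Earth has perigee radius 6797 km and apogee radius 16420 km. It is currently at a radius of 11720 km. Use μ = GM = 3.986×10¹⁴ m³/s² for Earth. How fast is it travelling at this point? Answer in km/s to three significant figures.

v ≈ 5.80 km/s

Semi-major axis a = (r_p + r_a)/2 = 11608 km = 1.161×10⁷ m.
Vis-viva: v² = μ(2/r − 1/a) = 3.986×10¹⁴ × (1.706×10⁻⁷ − 8.614×10⁻⁸) = 3.368×10⁷ m²/s².
v = 5804 m/s = 5.804 km/s.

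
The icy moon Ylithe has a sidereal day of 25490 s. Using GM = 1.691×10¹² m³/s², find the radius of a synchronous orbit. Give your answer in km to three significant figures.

A synchronous orbit has period T, so by Kepler's third law a = (μT²/4π²)^(1/3).
μT²/4π² = 1.691×10¹² × (2.549×10⁴)² / 39.48 = 2.783×10¹⁹ m³.
a = 3.030×10⁶ m = 3030.5 km.

r_sync ≈ 3030 km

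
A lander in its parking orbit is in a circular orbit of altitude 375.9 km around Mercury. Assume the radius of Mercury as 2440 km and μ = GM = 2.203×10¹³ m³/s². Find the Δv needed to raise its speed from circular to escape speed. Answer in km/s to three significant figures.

Δv ≈ 1.16 km/s

r = 2440 + 375.9 = 2815.9 km = 2.8159×10⁶ m.
Circular speed v_c = √(μ/r) = 2797 m/s.
Escape speed v_esc = √(2μ/r) = √2 × v_c = 3956 m/s.
Δv = v_esc − v_c = 1159 m/s = 1.159 km/s.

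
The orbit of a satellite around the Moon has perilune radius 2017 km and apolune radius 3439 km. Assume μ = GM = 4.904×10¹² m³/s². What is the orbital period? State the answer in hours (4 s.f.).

T ≈ 3.551 hours

Semi-major axis a = (r_p + r_a)/2 = (2017.0 + 3439.0)/2 = 2728.0 km = 2.728×10⁶ m.
By Kepler's third law T = 2π√(a³/μ) = 2π × 2.035×10³ = 1.278×10⁴ s.
= 3.551 hours.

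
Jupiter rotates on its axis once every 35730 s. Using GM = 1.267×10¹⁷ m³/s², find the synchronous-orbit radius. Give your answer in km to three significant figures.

A synchronous orbit has period T, so by Kepler's third law a = (μT²/4π²)^(1/3).
μT²/4π² = 1.267×10¹⁷ × (3.573×10⁴)² / 39.48 = 4.097×10²⁴ m³.
a = 1.600×10⁸ m = 1.6002×10⁵ km.

r_sync ≈ 1.60×10⁵ km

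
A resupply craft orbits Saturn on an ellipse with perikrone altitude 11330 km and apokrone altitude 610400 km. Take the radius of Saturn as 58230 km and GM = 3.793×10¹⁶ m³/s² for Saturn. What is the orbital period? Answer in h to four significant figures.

T ≈ 63.55 h

r_p = 58230 + 11330 = 69560 km = 6.9560×10⁷ m.
r_a = 58230 + 610400 = 668630 km = 6.6863×10⁸ m.
Semi-major axis a = (r_p + r_a)/2 = (69560 + 6.6863×10⁵)/2 = 3.6910×10⁵ km = 3.691×10⁸ m.
By Kepler's third law T = 2π√(a³/μ) = 2π × 3.641×10⁴ = 2.288×10⁵ s.
= 63.55 h.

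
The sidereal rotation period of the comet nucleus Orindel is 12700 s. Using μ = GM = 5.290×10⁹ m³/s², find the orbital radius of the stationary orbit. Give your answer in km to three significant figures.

A synchronous orbit has period T, so by Kepler's third law a = (μT²/4π²)^(1/3).
μT²/4π² = 5.290×10⁹ × (1.270×10⁴)² / 39.48 = 2.161×10¹⁶ m³.
a = 2.785×10⁵ m = 278.55 km.

r_sync ≈ 279 km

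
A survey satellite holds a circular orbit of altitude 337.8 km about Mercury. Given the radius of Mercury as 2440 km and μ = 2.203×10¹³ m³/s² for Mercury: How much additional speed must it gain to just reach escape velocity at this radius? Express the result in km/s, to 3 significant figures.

Δv ≈ 1.17 km/s

r = 2440 + 337.8 = 2777.8 km = 2.7778×10⁶ m.
Circular speed v_c = √(μ/r) = 2816 m/s.
Escape speed v_esc = √(2μ/r) = √2 × v_c = 3983 m/s.
Δv = v_esc − v_c = 1166 m/s = 1.166 km/s.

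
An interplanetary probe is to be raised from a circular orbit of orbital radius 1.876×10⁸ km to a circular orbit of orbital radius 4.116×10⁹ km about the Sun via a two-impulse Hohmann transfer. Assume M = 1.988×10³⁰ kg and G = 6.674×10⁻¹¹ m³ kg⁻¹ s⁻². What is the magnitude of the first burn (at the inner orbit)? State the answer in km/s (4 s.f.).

μ = GM = 6.674×10⁻¹¹ × 1.988×10³⁰ = 1.327×10²⁰ m³/s².
r₁ = 1.876×10⁸ km = 1.876×10¹¹ m.
r₂ = 4.116×10⁹ km = 4.116×10¹² m.
Transfer ellipse a_t = (r₁ + r₂)/2 = 2.152×10¹² m.
At r₁: circular v_c1 = √(μ/r₁) = 26590 m/s; transfer-perihelion v_p = √[μ(2/r₁ − 1/a_t)] = 36780 m/s.
Δv₁ = v_p − v_c1 = 10190 m/s.
= 10.19 km/s.

Δv ≈ 10.19 km/s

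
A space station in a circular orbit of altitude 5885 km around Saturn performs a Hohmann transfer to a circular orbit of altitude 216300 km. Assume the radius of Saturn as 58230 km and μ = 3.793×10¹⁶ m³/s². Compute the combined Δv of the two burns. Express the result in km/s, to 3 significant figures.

Δv_total ≈ 11.2 km/s

r₁ = 58230 + 5885 = 64115 km = 6.4115×10⁷ m.
r₂ = 58230 + 216300 = 274530 km = 2.7453×10⁸ m.
Transfer ellipse a_t = (r₁ + r₂)/2 = 1.693×10⁸ m.
At r₁: circular v_c1 = √(μ/r₁) = 24320 m/s; transfer-perikrone v_p = √[μ(2/r₁ − 1/a_t)] = 30970 m/s.
Δv₁ = v_p − v_c1 = 6648 m/s.
At r₂: circular v_c2 = √(μ/r₂) = 11750 m/s; transfer-apokrone v_a = √[μ(2/r₂ − 1/a_t)] = 7233 m/s.
Δv₂ = v_c2 − v_a = 4521 m/s.
Total Δv = Δv₁ + Δv₂ = 11170 m/s = 11.17 km/s.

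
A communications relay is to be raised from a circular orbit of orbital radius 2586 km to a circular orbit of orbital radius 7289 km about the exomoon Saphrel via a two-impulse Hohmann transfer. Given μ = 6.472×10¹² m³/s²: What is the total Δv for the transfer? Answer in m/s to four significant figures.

r₁ = 2586 km = 2.586×10⁶ m.
r₂ = 7289 km = 7.289×10⁶ m.
Transfer ellipse a_t = (r₁ + r₂)/2 = 4.938×10⁶ m.
At r₁: circular v_c1 = √(μ/r₁) = 1582 m/s; transfer-periapsis v_p = √[μ(2/r₁ − 1/a_t)] = 1922 m/s.
Δv₁ = v_p − v_c1 = 340.1 m/s.
At r₂: circular v_c2 = √(μ/r₂) = 942.3 m/s; transfer-apoapsis v_a = √[μ(2/r₂ − 1/a_t)] = 681.9 m/s.
Δv₂ = v_c2 − v_a = 260.4 m/s.
Total Δv = Δv₁ + Δv₂ = 600.5 m/s.

Δv_total ≈ 600.5 m/s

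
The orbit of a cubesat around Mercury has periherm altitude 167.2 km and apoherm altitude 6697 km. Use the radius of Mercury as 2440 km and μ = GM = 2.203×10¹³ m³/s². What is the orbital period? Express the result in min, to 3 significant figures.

T ≈ 317 min

r_p = 2440 + 167.2 = 2607.2 km = 2.6072×10⁶ m.
r_a = 2440 + 6697 = 9137.0 km = 9.1370×10⁶ m.
Semi-major axis a = (r_p + r_a)/2 = (2607.2 + 9137.0)/2 = 5872.1 km = 5.872×10⁶ m.
By Kepler's third law T = 2π√(a³/μ) = 2π × 3.032×10³ = 1.905×10⁴ s.
= 317.5 min.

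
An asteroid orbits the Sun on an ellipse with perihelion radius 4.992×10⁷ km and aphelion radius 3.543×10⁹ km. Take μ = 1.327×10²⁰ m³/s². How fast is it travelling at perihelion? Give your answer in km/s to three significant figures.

v ≈ 72.4 km/s

Semi-major axis a = (r_p + r_a)/2 = 1.7965×10⁹ km = 1.796×10¹² m.
Vis-viva: v² = μ(2/r − 1/a) = 1.327×10²⁰ × (4.006×10⁻¹¹ − 5.567×10⁻¹³) = 5.243×10⁹ m²/s².
v = 72410 m/s = 72.41 km/s.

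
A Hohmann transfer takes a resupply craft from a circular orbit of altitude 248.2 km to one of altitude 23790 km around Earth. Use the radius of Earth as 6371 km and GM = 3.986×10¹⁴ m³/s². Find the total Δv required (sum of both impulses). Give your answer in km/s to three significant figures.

Δv_total ≈ 3.63 km/s

r₁ = 6371 + 248.2 = 6619.2 km = 6.6192×10⁶ m.
r₂ = 6371 + 23790 = 30161 km = 3.0161×10⁷ m.
Transfer ellipse a_t = (r₁ + r₂)/2 = 1.839×10⁷ m.
At r₁: circular v_c1 = √(μ/r₁) = 7760 m/s; transfer-perigee v_p = √[μ(2/r₁ − 1/a_t)] = 9938 m/s.
Δv₁ = v_p − v_c1 = 2178 m/s.
At r₂: circular v_c2 = √(μ/r₂) = 3635 m/s; transfer-apogee v_a = √[μ(2/r₂ − 1/a_t)] = 2181 m/s.
Δv₂ = v_c2 − v_a = 1454 m/s.
Total Δv = Δv₁ + Δv₂ = 3632 m/s = 3.632 km/s.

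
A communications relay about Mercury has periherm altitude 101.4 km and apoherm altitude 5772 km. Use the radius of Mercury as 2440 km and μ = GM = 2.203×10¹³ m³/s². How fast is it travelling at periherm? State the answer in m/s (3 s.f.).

v ≈ 3640 m/s

r_p = 2440 + 101.4 = 2541.4 km = 2.5414×10⁶ m.
r_a = 2440 + 5772 = 8212.0 km = 8.2120×10⁶ m.
Semi-major axis a = (r_p + r_a)/2 = 5376.7 km = 5.377×10⁶ m.
Vis-viva: v² = μ(2/r − 1/a) = 2.203×10¹³ × (7.870×10⁻⁷ − 1.860×10⁻⁷) = 1.324×10⁷ m²/s².
v = 3639 m/s.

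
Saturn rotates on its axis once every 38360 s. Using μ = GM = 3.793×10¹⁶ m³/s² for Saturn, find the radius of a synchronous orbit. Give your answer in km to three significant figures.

r_sync ≈ 1.12×10⁵ km

A synchronous orbit has period T, so by Kepler's third law a = (μT²/4π²)^(1/3).
μT²/4π² = 3.793×10¹⁶ × (3.836×10⁴)² / 39.48 = 1.414×10²⁴ m³.
a = 1.122×10⁸ m = 1.1223×10⁵ km.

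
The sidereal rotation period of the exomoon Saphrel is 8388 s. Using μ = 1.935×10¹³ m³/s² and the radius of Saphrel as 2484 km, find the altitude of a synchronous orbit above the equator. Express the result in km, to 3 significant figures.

A synchronous orbit has period T, so by Kepler's third law a = (μT²/4π²)^(1/3).
μT²/4π² = 1.935×10¹³ × (8.388×10³)² / 39.48 = 3.449×10¹⁹ m³.
a = 3.255×10⁶ m = 3255.0 km.
Altitude h = a − R = 3255.0 − 2484 = 770.96 km.

h_sync ≈ 771 km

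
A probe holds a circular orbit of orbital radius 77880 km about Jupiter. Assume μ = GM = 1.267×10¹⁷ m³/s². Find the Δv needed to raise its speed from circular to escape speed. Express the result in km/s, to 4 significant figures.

Δv ≈ 16.71 km/s

r = 77880 km = 7.788×10⁷ m.
Circular speed v_c = √(μ/r) = 40330 m/s.
Escape speed v_esc = √(2μ/r) = √2 × v_c = 57040 m/s.
Δv = v_esc − v_c = 16710 m/s = 16.71 km/s.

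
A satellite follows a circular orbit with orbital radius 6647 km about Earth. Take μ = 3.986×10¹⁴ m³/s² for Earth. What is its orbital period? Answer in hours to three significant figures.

T ≈ 1.50 hours

r = 6647 km = 6.647×10⁶ m.
Kepler's third law: T = 2π√(r³/μ) = 2π√((6.647×10⁶)³ / 3.986×10¹⁴).
r³/μ = 7.368×10⁵ s², so T = 2π × 8.584×10² = 5.393×10³ s.
Converting: 5.393×10³ s ÷ 3600 = 1.498 hours.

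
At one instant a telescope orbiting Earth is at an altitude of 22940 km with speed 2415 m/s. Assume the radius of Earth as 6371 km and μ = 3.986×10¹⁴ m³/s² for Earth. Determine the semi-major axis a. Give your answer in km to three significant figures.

a ≈ 18700 km

r = 6371 + 22940 = 29311 km = 2.931×10⁷ m.
Vis-viva rearranged: 1/a = 2/r − v²/μ = 6.823×10⁻⁸ − 1.463×10⁻⁸ = 5.360×10⁻⁸ m⁻¹.
a = 1.866×10⁷ m = 18656 km.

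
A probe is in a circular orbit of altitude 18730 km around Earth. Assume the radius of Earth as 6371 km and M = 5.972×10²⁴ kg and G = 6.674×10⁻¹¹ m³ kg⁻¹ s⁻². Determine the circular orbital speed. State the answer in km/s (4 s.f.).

v ≈ 3.985 km/s

μ = GM = 6.674×10⁻¹¹ × 5.972×10²⁴ = 3.986×10¹⁴ m³/s².
r = 6371 + 18730 = 25101 km = 2.5101×10⁷ m.
For a circular orbit v = √(μ/r) = √(3.986×10¹⁴ / 2.510×10⁷) = √(1.588×10⁷) = 3985 m/s.
That is 3.985 km/s.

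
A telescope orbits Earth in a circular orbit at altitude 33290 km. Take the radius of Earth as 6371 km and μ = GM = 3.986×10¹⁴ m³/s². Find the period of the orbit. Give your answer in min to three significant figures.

T ≈ 1310 min

r = 6371 + 33290 = 39661 km = 3.9661×10⁷ m.
Kepler's third law: T = 2π√(r³/μ) = 2π√((3.966×10⁷)³ / 3.986×10¹⁴).
r³/μ = 1.565×10⁸ s², so T = 2π × 1.251×10⁴ = 7.861×10⁴ s.
Converting: 7.861×10⁴ s ÷ 60.00 = 1310 min.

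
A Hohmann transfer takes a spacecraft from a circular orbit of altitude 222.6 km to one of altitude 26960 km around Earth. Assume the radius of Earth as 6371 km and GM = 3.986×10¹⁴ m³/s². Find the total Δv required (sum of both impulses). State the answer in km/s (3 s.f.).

r₁ = 6371 + 222.6 = 6593.6 km = 6.5936×10⁶ m.
r₂ = 6371 + 26960 = 33331 km = 3.3331×10⁷ m.
Transfer ellipse a_t = (r₁ + r₂)/2 = 1.996×10⁷ m.
At r₁: circular v_c1 = √(μ/r₁) = 7775 m/s; transfer-perigee v_p = √[μ(2/r₁ − 1/a_t)] = 10050 m/s.
Δv₁ = v_p − v_c1 = 2272 m/s.
At r₂: circular v_c2 = √(μ/r₂) = 3458 m/s; transfer-apogee v_a = √[μ(2/r₂ − 1/a_t)] = 1987 m/s.
Δv₂ = v_c2 − v_a = 1471 m/s.
Total Δv = Δv₁ + Δv₂ = 3742 m/s = 3.742 km/s.

Δv_total ≈ 3.74 km/s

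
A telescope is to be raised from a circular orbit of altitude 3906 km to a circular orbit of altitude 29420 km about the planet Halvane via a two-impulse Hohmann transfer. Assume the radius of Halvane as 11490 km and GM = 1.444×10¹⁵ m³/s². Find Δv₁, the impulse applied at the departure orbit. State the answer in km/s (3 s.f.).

Δv ≈ 1.99 km/s

r₁ = 11490 + 3906 = 15396 km = 1.5396×10⁷ m.
r₂ = 11490 + 29420 = 40910 km = 4.0910×10⁷ m.
Transfer ellipse a_t = (r₁ + r₂)/2 = 2.815×10⁷ m.
At r₁: circular v_c1 = √(μ/r₁) = 9685 m/s; transfer-periapsis v_p = √[μ(2/r₁ − 1/a_t)] = 11670 m/s.
Δv₁ = v_p − v_c1 = 1990 m/s.
= 1.990 km/s.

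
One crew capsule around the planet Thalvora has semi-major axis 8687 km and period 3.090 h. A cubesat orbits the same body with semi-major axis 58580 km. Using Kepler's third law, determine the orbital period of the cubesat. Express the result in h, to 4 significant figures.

Kepler's third law: T² ∝ a³, so T₂ = T₁ (a₂/a₁)^(3/2).
a₂/a₁ = 6.743, (a₂/a₁)^(3/2) = 17.51.
T₂ = 3.090 × 17.51 = 54.11 h.

T₂ ≈ 54.11 h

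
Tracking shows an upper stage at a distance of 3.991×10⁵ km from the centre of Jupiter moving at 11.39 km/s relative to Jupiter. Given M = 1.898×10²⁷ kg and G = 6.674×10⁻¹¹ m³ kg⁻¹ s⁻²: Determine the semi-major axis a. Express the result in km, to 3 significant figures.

μ = GM = 6.674×10⁻¹¹ × 1.898×10²⁷ = 1.267×10¹⁷ m³/s².
r = 3.991×10⁸ m.
Vis-viva rearranged: 1/a = 2/r − v²/μ = 5.011×10⁻⁹ − 1.024×10⁻⁹ = 3.987×10⁻⁹ m⁻¹.
a = 2.508×10⁸ m = 2.5081×10⁵ km.

a ≈ 2.51×10⁵ km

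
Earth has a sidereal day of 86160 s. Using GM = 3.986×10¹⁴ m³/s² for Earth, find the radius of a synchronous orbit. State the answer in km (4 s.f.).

A synchronous orbit has period T, so by Kepler's third law a = (μT²/4π²)^(1/3).
μT²/4π² = 3.986×10¹⁴ × (8.616×10⁴)² / 39.48 = 7.495×10²² m³.
a = 4.216×10⁷ m = 42163 km.

r_sync ≈ 42160 km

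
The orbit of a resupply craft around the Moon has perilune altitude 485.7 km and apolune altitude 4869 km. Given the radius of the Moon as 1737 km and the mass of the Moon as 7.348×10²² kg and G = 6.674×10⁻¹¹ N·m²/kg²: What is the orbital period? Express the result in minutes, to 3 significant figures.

μ = GM = 6.674×10⁻¹¹ × 7.348×10²² = 4.904×10¹² m³/s².
r_p = 1737 + 485.7 = 2222.7 km = 2.2227×10⁶ m.
r_a = 1737 + 4869 = 6606.0 km = 6.6060×10⁶ m.
Semi-major axis a = (r_p + r_a)/2 = (2222.7 + 6606.0)/2 = 4414.4 km = 4.414×10⁶ m.
By Kepler's third law T = 2π√(a³/μ) = 2π × 4.188×10³ = 2.631×10⁴ s.
= 438.6 minutes.

T ≈ 439 minutes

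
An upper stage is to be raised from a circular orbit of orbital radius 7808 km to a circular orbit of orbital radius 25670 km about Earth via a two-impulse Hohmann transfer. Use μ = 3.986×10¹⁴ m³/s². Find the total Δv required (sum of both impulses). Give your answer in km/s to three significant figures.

r₁ = 7808 km = 7.808×10⁶ m.
r₂ = 25670 km = 2.567×10⁷ m.
Transfer ellipse a_t = (r₁ + r₂)/2 = 1.674×10⁷ m.
At r₁: circular v_c1 = √(μ/r₁) = 7145 m/s; transfer-perigee v_p = √[μ(2/r₁ − 1/a_t)] = 8848 m/s.
Δv₁ = v_p − v_c1 = 1703 m/s.
At r₂: circular v_c2 = √(μ/r₂) = 3941 m/s; transfer-apogee v_a = √[μ(2/r₂ − 1/a_t)] = 2691 m/s.
Δv₂ = v_c2 − v_a = 1249 m/s.
Total Δv = Δv₁ + Δv₂ = 2952 m/s = 2.952 km/s.

Δv_total ≈ 2.95 km/s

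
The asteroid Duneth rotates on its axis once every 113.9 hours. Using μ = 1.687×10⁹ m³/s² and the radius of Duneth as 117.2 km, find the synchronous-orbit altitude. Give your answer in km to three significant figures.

h_sync ≈ 1810 km

T = 113.9 hours = 4.100×10⁵ s.
A synchronous orbit has period T, so by Kepler's third law a = (μT²/4π²)^(1/3).
μT²/4π² = 1.687×10⁹ × (4.100×10⁵)² / 39.48 = 7.185×10¹⁸ m³.
a = 1.930×10⁶ m = 1929.6 km.
Altitude h = a − R = 1929.6 − 117.2 = 1812.4 km.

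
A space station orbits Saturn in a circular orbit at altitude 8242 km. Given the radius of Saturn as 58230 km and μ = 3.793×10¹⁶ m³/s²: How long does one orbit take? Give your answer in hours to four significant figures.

r = 58230 + 8242 = 66472 km = 6.6472×10⁷ m.
Kepler's third law: T = 2π√(r³/μ) = 2π√((6.647×10⁷)³ / 3.793×10¹⁶).
r³/μ = 7.743×10⁶ s², so T = 2π × 2.783×10³ = 1.748×10⁴ s.
Converting: 1.748×10⁴ s ÷ 3600 = 4.857 hours.

T ≈ 4.857 hours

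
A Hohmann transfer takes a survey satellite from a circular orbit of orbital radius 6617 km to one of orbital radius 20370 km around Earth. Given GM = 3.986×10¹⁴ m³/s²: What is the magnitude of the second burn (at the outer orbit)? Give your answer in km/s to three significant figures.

Δv ≈ 1.33 km/s

r₁ = 6617 km = 6.617×10⁶ m.
r₂ = 20370 km = 2.037×10⁷ m.
Transfer ellipse a_t = (r₁ + r₂)/2 = 1.349×10⁷ m.
At r₁: circular v_c1 = √(μ/r₁) = 7761 m/s; transfer-perigee v_p = √[μ(2/r₁ − 1/a_t)] = 9536 m/s.
At r₂: circular v_c2 = √(μ/r₂) = 4424 m/s; transfer-apogee v_a = √[μ(2/r₂ − 1/a_t)] = 3098 m/s.
Δv₂ = v_c2 − v_a = 1326 m/s.
= 1.326 km/s.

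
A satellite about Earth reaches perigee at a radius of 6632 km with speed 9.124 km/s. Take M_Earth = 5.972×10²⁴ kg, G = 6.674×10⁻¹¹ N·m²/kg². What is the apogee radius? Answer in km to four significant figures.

apogee radius ≈ 14940 km

μ = GM = 6.674×10⁻¹¹ × 5.972×10²⁴ = 3.986×10¹⁴ m³/s².
r_p = 6.632×10⁶ m.
Specific energy ε = v²/2 − μ/r = -1.847×10⁷ J/kg, so a = −μ/(2ε) = 1.079×10⁷ m.
The apsides satisfy r_p + r_a = 2a, so the apogee radius is 2a − r_p = 1.494×10⁷ m = 14942 km.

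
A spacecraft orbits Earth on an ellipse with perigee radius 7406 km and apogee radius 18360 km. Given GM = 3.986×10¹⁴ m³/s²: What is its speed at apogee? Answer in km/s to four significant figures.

Semi-major axis a = (r_p + r_a)/2 = 12883 km = 1.288×10⁷ m.
Vis-viva: v² = μ(2/r − 1/a) = 3.986×10¹⁴ × (1.089×10⁻⁷ − 7.762×10⁻⁸) = 1.248×10⁷ m²/s².
v = 3533 m/s = 3.533 km/s.

v ≈ 3.533 km/s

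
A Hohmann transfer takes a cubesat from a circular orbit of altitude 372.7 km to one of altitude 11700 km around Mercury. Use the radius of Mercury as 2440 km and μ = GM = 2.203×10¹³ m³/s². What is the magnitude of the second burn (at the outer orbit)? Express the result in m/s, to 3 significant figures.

Δv ≈ 529 m/s

r₁ = 2440 + 372.7 = 2812.7 km = 2.8127×10⁶ m.
r₂ = 2440 + 11700 = 14140 km = 1.4140×10⁷ m.
Transfer ellipse a_t = (r₁ + r₂)/2 = 8.476×10⁶ m.
At r₁: circular v_c1 = √(μ/r₁) = 2799 m/s; transfer-periherm v_p = √[μ(2/r₁ − 1/a_t)] = 3615 m/s.
At r₂: circular v_c2 = √(μ/r₂) = 1248 m/s; transfer-apoherm v_a = √[μ(2/r₂ − 1/a_t)] = 719.0 m/s.
Δv₂ = v_c2 − v_a = 529.2 m/s.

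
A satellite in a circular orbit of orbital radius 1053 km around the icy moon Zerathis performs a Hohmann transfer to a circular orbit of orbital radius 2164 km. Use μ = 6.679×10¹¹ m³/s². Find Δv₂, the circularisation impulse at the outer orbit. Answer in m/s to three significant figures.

Δv ≈ 106 m/s

r₁ = 1053 km = 1.053×10⁶ m.
r₂ = 2164 km = 2.164×10⁶ m.
Transfer ellipse a_t = (r₁ + r₂)/2 = 1.608×10⁶ m.
At r₁: circular v_c1 = √(μ/r₁) = 796.4 m/s; transfer-periapsis v_p = √[μ(2/r₁ − 1/a_t)] = 923.8 m/s.
At r₂: circular v_c2 = √(μ/r₂) = 555.6 m/s; transfer-apoapsis v_a = √[μ(2/r₂ − 1/a_t)] = 449.5 m/s.
Δv₂ = v_c2 − v_a = 106.1 m/s.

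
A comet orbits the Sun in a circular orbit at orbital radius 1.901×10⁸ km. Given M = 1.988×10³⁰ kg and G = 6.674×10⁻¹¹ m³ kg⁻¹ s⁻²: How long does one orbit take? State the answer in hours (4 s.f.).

μ = GM = 6.674×10⁻¹¹ × 1.988×10³⁰ = 1.327×10²⁰ m³/s².
r = 1.901×10⁸ km = 1.901×10¹¹ m.
Kepler's third law: T = 2π√(r³/μ) = 2π√((1.901×10¹¹)³ / 1.327×10²⁰).
r³/μ = 5.178×10¹³ s², so T = 2π × 7.196×10⁶ = 4.521×10⁷ s.
Converting: 4.521×10⁷ s ÷ 3600 = 12560 hours.

T ≈ 12560 hours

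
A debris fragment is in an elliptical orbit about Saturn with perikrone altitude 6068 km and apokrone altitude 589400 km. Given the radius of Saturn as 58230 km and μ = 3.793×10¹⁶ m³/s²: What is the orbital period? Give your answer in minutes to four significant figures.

r_p = 58230 + 6068 = 64298 km = 6.4298×10⁷ m.
r_a = 58230 + 589400 = 647630 km = 6.4763×10⁸ m.
Semi-major axis a = (r_p + r_a)/2 = (64298 + 6.4763×10⁵)/2 = 3.5596×10⁵ km = 3.560×10⁸ m.
By Kepler's third law T = 2π√(a³/μ) = 2π × 3.448×10⁴ = 2.167×10⁵ s.
= 3611 minutes.

T ≈ 3611 minutes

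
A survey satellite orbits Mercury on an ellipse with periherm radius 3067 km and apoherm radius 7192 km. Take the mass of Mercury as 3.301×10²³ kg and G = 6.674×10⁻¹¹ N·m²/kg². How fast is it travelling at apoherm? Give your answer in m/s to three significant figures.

μ = GM = 6.674×10⁻¹¹ × 3.301×10²³ = 2.203×10¹³ m³/s².
Semi-major axis a = (r_p + r_a)/2 = 5129.5 km = 5.130×10⁶ m.
Vis-viva: v² = μ(2/r − 1/a) = 2.203×10¹³ × (2.781×10⁻⁷ − 1.950×10⁻⁷) = 1.832×10⁶ m²/s².
v = 1353 m/s.

v ≈ 1350 m/s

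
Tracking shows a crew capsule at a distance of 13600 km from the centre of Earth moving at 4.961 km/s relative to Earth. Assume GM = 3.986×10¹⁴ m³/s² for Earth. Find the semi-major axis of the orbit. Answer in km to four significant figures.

a ≈ 11720 km

r = 1.360×10⁷ m.
Specific orbital energy ε = v²/2 − μ/r = (4961)²/2 − 3.986×10¹⁴/1.360×10⁷ = -1.700×10⁷ J/kg.
Since ε = −μ/(2a), a = −μ/(2ε) = 1.172×10⁷ m = 11721 km.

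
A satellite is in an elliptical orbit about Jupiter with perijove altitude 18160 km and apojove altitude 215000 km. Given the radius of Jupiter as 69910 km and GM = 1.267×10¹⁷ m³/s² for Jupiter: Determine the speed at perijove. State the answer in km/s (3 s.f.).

v ≈ 46.9 km/s

r_p = 69910 + 18160 = 88070 km = 8.8070×10⁷ m.
r_a = 69910 + 215000 = 284910 km = 2.8491×10⁸ m.
Semi-major axis a = (r_p + r_a)/2 = 1.8649×10⁵ km = 1.865×10⁸ m.
Vis-viva: v² = μ(2/r − 1/a) = 1.267×10¹⁷ × (2.271×10⁻⁸ − 5.362×10⁻⁹) = 2.198×10⁹ m²/s².
v = 46880 m/s = 46.88 km/s.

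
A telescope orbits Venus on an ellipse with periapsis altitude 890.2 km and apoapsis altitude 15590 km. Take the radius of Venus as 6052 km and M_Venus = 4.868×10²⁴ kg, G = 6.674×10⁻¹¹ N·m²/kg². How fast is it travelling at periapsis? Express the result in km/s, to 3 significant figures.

μ = GM = 6.674×10⁻¹¹ × 4.868×10²⁴ = 3.249×10¹⁴ m³/s².
r_p = 6052 + 890.2 = 6942.2 km = 6.9422×10⁶ m.
r_a = 6052 + 15590 = 21642 km = 2.1642×10⁷ m.
Semi-major axis a = (r_p + r_a)/2 = 14292 km = 1.429×10⁷ m.
Vis-viva: v² = μ(2/r − 1/a) = 3.249×10¹⁴ × (2.881×10⁻⁷ − 6.997×10⁻⁸) = 7.087×10⁷ m²/s².
v = 8418 m/s = 8.418 km/s.

v ≈ 8.42 km/s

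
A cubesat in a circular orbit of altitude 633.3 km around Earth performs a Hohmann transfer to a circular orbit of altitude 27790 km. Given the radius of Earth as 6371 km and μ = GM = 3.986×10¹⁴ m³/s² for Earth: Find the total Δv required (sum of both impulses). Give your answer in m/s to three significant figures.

r₁ = 6371 + 633.3 = 7004.3 km = 7.0043×10⁶ m.
r₂ = 6371 + 27790 = 34161 km = 3.4161×10⁷ m.
Transfer ellipse a_t = (r₁ + r₂)/2 = 2.058×10⁷ m.
At r₁: circular v_c1 = √(μ/r₁) = 7544 m/s; transfer-perigee v_p = √[μ(2/r₁ − 1/a_t)] = 9719 m/s.
Δv₁ = v_p − v_c1 = 2175 m/s.
At r₂: circular v_c2 = √(μ/r₂) = 3416 m/s; transfer-apogee v_a = √[μ(2/r₂ − 1/a_t)] = 1993 m/s.
Δv₂ = v_c2 − v_a = 1423 m/s.
Total Δv = Δv₁ + Δv₂ = 3598 m/s.

Δv_total ≈ 3600 m/s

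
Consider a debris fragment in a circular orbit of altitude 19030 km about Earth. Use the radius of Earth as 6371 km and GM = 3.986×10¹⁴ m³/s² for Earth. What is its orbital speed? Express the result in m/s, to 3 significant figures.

v ≈ 3960 m/s

r = 6371 + 19030 = 25401 km = 2.5401×10⁷ m.
For a circular orbit v = √(μ/r) = √(3.986×10¹⁴ / 2.540×10⁷) = √(1.569×10⁷) = 3961 m/s.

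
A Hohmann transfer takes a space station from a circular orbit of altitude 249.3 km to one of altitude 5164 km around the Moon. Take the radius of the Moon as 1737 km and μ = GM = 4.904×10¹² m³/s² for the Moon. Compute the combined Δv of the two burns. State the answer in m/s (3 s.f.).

Δv_total ≈ 666 m/s

r₁ = 1737 + 249.3 = 1986.3 km = 1.9863×10⁶ m.
r₂ = 1737 + 5164 = 6901.0 km = 6.9010×10⁶ m.
Transfer ellipse a_t = (r₁ + r₂)/2 = 4.444×10⁶ m.
At r₁: circular v_c1 = √(μ/r₁) = 1571 m/s; transfer-perilune v_p = √[μ(2/r₁ − 1/a_t)] = 1958 m/s.
Δv₁ = v_p − v_c1 = 386.8 m/s.
At r₂: circular v_c2 = √(μ/r₂) = 843.0 m/s; transfer-apolune v_a = √[μ(2/r₂ − 1/a_t)] = 563.6 m/s.
Δv₂ = v_c2 − v_a = 279.4 m/s.
Total Δv = Δv₁ + Δv₂ = 666.2 m/s.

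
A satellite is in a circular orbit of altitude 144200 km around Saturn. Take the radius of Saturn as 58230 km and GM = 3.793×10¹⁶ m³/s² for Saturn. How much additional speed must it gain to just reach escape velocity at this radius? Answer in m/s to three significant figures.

r = 58230 + 144200 = 202430 km = 2.0243×10⁸ m.
Circular speed v_c = √(μ/r) = 13690 m/s.
Escape speed v_esc = √(2μ/r) = √2 × v_c = 19360 m/s.
Δv = v_esc − v_c = 5670 m/s.

Δv ≈ 5670 m/s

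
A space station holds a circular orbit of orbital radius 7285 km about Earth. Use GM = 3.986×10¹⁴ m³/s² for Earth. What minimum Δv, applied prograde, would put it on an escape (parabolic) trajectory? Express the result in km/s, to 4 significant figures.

Δv ≈ 3.064 km/s

r = 7285 km = 7.285×10⁶ m.
Circular speed v_c = √(μ/r) = 7397 m/s.
Escape speed v_esc = √(2μ/r) = √2 × v_c = 10460 m/s.
Δv = v_esc − v_c = 3064 m/s = 3.064 km/s.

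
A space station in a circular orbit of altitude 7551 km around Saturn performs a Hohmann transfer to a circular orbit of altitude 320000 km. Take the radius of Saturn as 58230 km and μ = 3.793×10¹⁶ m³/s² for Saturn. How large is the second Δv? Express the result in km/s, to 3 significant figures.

Δv ≈ 4.56 km/s

r₁ = 58230 + 7551 = 65781 km = 6.5781×10⁷ m.
r₂ = 58230 + 320000 = 378230 km = 3.7823×10⁸ m.
Transfer ellipse a_t = (r₁ + r₂)/2 = 2.220×10⁸ m.
At r₁: circular v_c1 = √(μ/r₁) = 24010 m/s; transfer-perikrone v_p = √[μ(2/r₁ − 1/a_t)] = 31340 m/s.
At r₂: circular v_c2 = √(μ/r₂) = 10010 m/s; transfer-apokrone v_a = √[μ(2/r₂ − 1/a_t)] = 5451 m/s.
Δv₂ = v_c2 − v_a = 4563 m/s.
= 4.563 km/s.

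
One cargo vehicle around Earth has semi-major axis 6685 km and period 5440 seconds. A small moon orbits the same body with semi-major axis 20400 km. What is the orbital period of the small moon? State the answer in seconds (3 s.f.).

T₂ ≈ 29000 seconds

Kepler's third law: T² ∝ a³, so T₂ = T₁ (a₂/a₁)^(3/2).
a₂/a₁ = 3.052, (a₂/a₁)^(3/2) = 5.331.
T₂ = 5440 × 5.331 = 29000 seconds.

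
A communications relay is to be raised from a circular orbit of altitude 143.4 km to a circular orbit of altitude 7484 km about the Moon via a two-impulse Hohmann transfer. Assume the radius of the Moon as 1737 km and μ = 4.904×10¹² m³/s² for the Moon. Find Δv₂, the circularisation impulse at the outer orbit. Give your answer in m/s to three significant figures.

r₁ = 1737 + 143.4 = 1880.4 km = 1.8804×10⁶ m.
r₂ = 1737 + 7484 = 9221.0 km = 9.2210×10⁶ m.
Transfer ellipse a_t = (r₁ + r₂)/2 = 5.551×10⁶ m.
At r₁: circular v_c1 = √(μ/r₁) = 1615 m/s; transfer-perilune v_p = √[μ(2/r₁ − 1/a_t)] = 2081 m/s.
At r₂: circular v_c2 = √(μ/r₂) = 729.3 m/s; transfer-apolune v_a = √[μ(2/r₂ − 1/a_t)] = 424.5 m/s.
Δv₂ = v_c2 − v_a = 304.8 m/s.

Δv ≈ 305 m/s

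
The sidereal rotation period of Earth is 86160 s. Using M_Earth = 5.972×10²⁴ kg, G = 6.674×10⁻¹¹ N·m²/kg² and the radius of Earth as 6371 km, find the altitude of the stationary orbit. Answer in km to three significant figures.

h_sync ≈ 35800 km

μ = GM = 6.674×10⁻¹¹ × 5.972×10²⁴ = 3.986×10¹⁴ m³/s².
A synchronous orbit has period T, so by Kepler's third law a = (μT²/4π²)^(1/3).
μT²/4π² = 3.986×10¹⁴ × (8.616×10⁴)² / 39.48 = 7.495×10²² m³.
a = 4.216×10⁷ m = 42162 km.
Altitude h = a − R = 42162 − 6371 = 35791 km.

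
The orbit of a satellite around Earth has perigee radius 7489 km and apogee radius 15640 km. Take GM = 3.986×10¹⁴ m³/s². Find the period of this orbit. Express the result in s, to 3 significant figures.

T ≈ 12400 s

Semi-major axis a = (r_p + r_a)/2 = (7489.0 + 15640)/2 = 11564 km = 1.156×10⁷ m.
By Kepler's third law T = 2π√(a³/μ) = 2π × 1.970×10³ = 1.238×10⁴ s.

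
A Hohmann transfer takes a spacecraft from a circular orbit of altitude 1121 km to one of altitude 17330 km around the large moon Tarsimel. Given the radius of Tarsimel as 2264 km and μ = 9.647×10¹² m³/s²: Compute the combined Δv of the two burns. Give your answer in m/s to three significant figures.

Δv_total ≈ 837 m/s

r₁ = 2264 + 1121 = 3385.0 km = 3.3850×10⁶ m.
r₂ = 2264 + 17330 = 19594 km = 1.9594×10⁷ m.
Transfer ellipse a_t = (r₁ + r₂)/2 = 1.149×10⁷ m.
At r₁: circular v_c1 = √(μ/r₁) = 1688 m/s; transfer-periapsis v_p = √[μ(2/r₁ − 1/a_t)] = 2205 m/s.
Δv₁ = v_p − v_c1 = 516.4 m/s.
At r₂: circular v_c2 = √(μ/r₂) = 701.7 m/s; transfer-apoapsis v_a = √[μ(2/r₂ − 1/a_t)] = 380.9 m/s.
Δv₂ = v_c2 − v_a = 320.8 m/s.
Total Δv = Δv₁ + Δv₂ = 837.2 m/s.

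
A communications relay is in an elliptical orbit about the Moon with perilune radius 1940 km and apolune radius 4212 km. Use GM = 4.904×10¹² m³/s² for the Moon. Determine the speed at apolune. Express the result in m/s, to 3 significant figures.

v ≈ 857 m/s

Semi-major axis a = (r_p + r_a)/2 = 3076.0 km = 3.076×10⁶ m.
Vis-viva: v² = μ(2/r − 1/a) = 4.904×10¹² × (4.748×10⁻⁷ − 3.251×10⁻⁷) = 7.343×10⁵ m²/s².
v = 856.9 m/s.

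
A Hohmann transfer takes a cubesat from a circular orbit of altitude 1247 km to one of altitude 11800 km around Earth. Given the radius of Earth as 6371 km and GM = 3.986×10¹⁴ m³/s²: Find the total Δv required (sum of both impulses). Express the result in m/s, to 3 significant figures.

Δv_total ≈ 2440 m/s

r₁ = 6371 + 1247 = 7618.0 km = 7.6180×10⁶ m.
r₂ = 6371 + 11800 = 18171 km = 1.8171×10⁷ m.
Transfer ellipse a_t = (r₁ + r₂)/2 = 1.289×10⁷ m.
At r₁: circular v_c1 = √(μ/r₁) = 7233 m/s; transfer-perigee v_p = √[μ(2/r₁ − 1/a_t)] = 8587 m/s.
Δv₁ = v_p − v_c1 = 1353 m/s.
At r₂: circular v_c2 = √(μ/r₂) = 4684 m/s; transfer-apogee v_a = √[μ(2/r₂ − 1/a_t)] = 3600 m/s.
Δv₂ = v_c2 − v_a = 1084 m/s.
Total Δv = Δv₁ + Δv₂ = 2437 m/s.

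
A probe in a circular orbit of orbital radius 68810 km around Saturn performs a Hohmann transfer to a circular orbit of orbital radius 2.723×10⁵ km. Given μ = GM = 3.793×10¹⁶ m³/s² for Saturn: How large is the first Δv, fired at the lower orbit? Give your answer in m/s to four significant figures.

Δv ≈ 6188 m/s

r₁ = 68810 km = 6.881×10⁷ m.
r₂ = 2.723×10⁵ km = 2.723×10⁸ m.
Transfer ellipse a_t = (r₁ + r₂)/2 = 1.706×10⁸ m.
At r₁: circular v_c1 = √(μ/r₁) = 23480 m/s; transfer-perikrone v_p = √[μ(2/r₁ − 1/a_t)] = 29670 m/s.
Δv₁ = v_p − v_c1 = 6188 m/s.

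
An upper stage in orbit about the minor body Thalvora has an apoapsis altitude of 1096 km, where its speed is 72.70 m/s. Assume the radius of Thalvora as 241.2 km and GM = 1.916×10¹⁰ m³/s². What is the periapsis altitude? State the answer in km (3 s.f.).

periapsis altitude ≈ 61.2 km

r_a = 241.2 + 1096 = 1337.2 km = 1.337×10⁶ m.
Specific energy ε = v²/2 − μ/r = -1.169×10⁴ J/kg, so a = −μ/(2ε) = 8.198×10⁵ m.
The apsides satisfy r_p + r_a = 2a, so the periapsis radius is 2a − r_a = 3.024×10⁵ m = 302.40 km.
Periapsis altitude = 302.40 − 241.2 = 61.196 km.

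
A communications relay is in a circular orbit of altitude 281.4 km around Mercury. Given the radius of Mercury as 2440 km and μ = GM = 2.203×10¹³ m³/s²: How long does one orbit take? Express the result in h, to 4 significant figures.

T ≈ 1.669 h

r = 2440 + 281.4 = 2721.4 km = 2.7214×10⁶ m.
Kepler's third law: T = 2π√(r³/μ) = 2π√((2.721×10⁶)³ / 2.203×10¹³).
r³/μ = 9.149×10⁵ s², so T = 2π × 9.565×10² = 6.010×10³ s.
Converting: 6.010×10³ s ÷ 3600 = 1.669 h.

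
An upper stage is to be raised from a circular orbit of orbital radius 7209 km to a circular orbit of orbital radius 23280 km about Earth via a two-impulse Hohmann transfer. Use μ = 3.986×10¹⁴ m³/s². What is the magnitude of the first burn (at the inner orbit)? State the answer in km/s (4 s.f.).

Δv ≈ 1.753 km/s

r₁ = 7209 km = 7.209×10⁶ m.
r₂ = 23280 km = 2.328×10⁷ m.
Transfer ellipse a_t = (r₁ + r₂)/2 = 1.524×10⁷ m.
At r₁: circular v_c1 = √(μ/r₁) = 7436 m/s; transfer-perigee v_p = √[μ(2/r₁ − 1/a_t)] = 9189 m/s.
Δv₁ = v_p − v_c1 = 1753 m/s.
= 1.753 km/s.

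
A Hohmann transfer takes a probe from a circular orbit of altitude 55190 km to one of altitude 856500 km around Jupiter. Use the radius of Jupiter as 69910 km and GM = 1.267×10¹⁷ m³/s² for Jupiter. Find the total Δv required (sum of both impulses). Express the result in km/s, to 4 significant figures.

r₁ = 69910 + 55190 = 125100 km = 1.2510×10⁸ m.
r₂ = 69910 + 856500 = 926410 km = 9.2641×10⁸ m.
Transfer ellipse a_t = (r₁ + r₂)/2 = 5.258×10⁸ m.
At r₁: circular v_c1 = √(μ/r₁) = 31820 m/s; transfer-perijove v_p = √[μ(2/r₁ − 1/a_t)] = 42240 m/s.
Δv₁ = v_p − v_c1 = 10420 m/s.
At r₂: circular v_c2 = √(μ/r₂) = 11690 m/s; transfer-apojove v_a = √[μ(2/r₂ − 1/a_t)] = 5705 m/s.
Δv₂ = v_c2 − v_a = 5990 m/s.
Total Δv = Δv₁ + Δv₂ = 16410 m/s = 16.41 km/s.

Δv_total ≈ 16.41 km/s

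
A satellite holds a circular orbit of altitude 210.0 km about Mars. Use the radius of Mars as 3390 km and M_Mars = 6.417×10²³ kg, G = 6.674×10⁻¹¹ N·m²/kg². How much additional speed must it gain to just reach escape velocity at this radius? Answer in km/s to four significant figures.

μ = GM = 6.674×10⁻¹¹ × 6.417×10²³ = 4.283×10¹³ m³/s².
r = 3390 + 210.0 = 3600.0 km = 3.6000×10⁶ m.
Circular speed v_c = √(μ/r) = 3449 m/s.
Escape speed v_esc = √(2μ/r) = √2 × v_c = 4878 m/s.
Δv = v_esc − v_c = 1429 m/s = 1.429 km/s.

Δv ≈ 1.429 km/s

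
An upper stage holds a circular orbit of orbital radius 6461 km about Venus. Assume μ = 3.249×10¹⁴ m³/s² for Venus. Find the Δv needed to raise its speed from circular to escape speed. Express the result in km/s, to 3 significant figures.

Δv ≈ 2.94 km/s

r = 6461 km = 6.461×10⁶ m.
Circular speed v_c = √(μ/r) = 7091 m/s.
Escape speed v_esc = √(2μ/r) = √2 × v_c = 10030 m/s.
Δv = v_esc − v_c = 2937 m/s = 2.937 km/s.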